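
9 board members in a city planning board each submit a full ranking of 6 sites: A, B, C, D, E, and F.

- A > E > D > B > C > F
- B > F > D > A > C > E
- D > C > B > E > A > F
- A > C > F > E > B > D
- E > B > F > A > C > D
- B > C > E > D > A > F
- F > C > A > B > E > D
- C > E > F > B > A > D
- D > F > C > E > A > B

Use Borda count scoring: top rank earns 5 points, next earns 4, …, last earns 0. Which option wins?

C

Borda scores:
  A: 5 + 2 + 1 + 5 + 2 + 1 + 3 + 1 + 1 = 21
  B: 2 + 5 + 3 + 1 + 4 + 5 + 2 + 2 + 0 = 24
  C: 1 + 1 + 4 + 4 + 1 + 4 + 4 + 5 + 3 = 27
  D: 3 + 3 + 5 + 0 + 0 + 2 + 0 + 0 + 5 = 18
  E: 4 + 0 + 2 + 2 + 5 + 3 + 1 + 4 + 2 = 23
  F: 0 + 4 + 0 + 3 + 3 + 0 + 5 + 3 + 4 = 22
C has the highest total.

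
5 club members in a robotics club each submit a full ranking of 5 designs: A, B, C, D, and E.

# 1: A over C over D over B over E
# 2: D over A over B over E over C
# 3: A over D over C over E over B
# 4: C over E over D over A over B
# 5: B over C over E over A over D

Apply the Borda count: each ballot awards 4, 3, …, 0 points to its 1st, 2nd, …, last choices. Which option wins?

A

Borda scores:
  A: 4 + 3 + 4 + 1 + 1 = 13
  B: 1 + 2 + 0 + 0 + 4 = 7
  C: 3 + 0 + 2 + 4 + 3 = 12
  D: 2 + 4 + 3 + 2 + 0 = 11
  E: 0 + 1 + 1 + 3 + 2 = 7
A has the highest total.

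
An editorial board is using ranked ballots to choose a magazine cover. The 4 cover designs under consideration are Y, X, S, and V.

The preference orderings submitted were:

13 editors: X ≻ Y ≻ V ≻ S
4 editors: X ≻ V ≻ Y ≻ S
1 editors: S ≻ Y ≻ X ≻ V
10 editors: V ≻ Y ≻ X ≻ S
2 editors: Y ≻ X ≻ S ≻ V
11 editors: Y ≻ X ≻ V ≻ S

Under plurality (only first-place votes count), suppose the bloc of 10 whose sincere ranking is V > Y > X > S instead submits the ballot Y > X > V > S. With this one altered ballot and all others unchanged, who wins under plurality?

Y

First-place totals with the altered ballot: Y 23, X 17, S 1, V 0.
The switch changes the winner from X to Y.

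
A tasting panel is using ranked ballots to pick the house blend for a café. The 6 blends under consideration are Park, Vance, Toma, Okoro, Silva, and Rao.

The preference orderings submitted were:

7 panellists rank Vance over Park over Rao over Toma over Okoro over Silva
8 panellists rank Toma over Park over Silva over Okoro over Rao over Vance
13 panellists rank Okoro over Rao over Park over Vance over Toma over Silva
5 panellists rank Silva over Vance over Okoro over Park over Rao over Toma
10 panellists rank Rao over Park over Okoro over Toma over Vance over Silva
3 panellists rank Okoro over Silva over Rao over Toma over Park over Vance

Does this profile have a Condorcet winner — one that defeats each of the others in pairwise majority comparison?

Head-to-head results (46 voters total):
Park vs Vance: Park wins 34–12.
Park vs Toma: Park wins 35–11.
Park vs Okoro: Park wins 25–21.
Park vs Silva: Park wins 38–8.
Park vs Rao: Rao wins 26–20.
Vance vs Toma: Vance wins 25–21.
Vance vs Okoro: Okoro wins 34–12.
Vance vs Silva: Vance wins 30–16.
Vance vs Rao: Rao wins 34–12.
Toma vs Okoro: Okoro wins 31–15.
Toma vs Silva: Toma wins 38–8.
Toma vs Rao: Rao wins 38–8.
Okoro vs Silva: Okoro wins 33–13.
Okoro vs Rao: Okoro wins 29–17.
Silva vs Rao: Rao wins 30–16.
No candidate beats all others: Park beats Okoro beats Rao beats Park, a majority cycle.

No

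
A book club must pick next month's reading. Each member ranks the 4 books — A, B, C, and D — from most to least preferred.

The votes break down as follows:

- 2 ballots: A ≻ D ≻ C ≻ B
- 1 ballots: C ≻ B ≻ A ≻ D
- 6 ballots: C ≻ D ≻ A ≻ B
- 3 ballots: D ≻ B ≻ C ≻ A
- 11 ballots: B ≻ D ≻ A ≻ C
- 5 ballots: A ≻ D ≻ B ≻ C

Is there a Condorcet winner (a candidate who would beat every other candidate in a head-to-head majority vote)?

Head-to-head results (28 voters total):
A vs B: B wins 15–13.
A vs C: A wins 18–10.
A vs D: D wins 20–8.
B vs C: B wins 19–9.
B vs D: D wins 16–12.
C vs D: D wins 21–7.
D beats each rival — A (20–8), B (16–12), C (21–7) — so D is the Condorcet winner.

Yes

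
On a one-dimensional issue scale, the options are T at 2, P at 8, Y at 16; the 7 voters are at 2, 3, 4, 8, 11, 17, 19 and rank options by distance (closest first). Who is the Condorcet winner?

With single-peaked preferences on a line, the Condorcet winner is the candidate closest to the median voter.
The median voter (position 8) is closest to P at 8.
Check: P vs T — voters closer to P: 4 of 7.

P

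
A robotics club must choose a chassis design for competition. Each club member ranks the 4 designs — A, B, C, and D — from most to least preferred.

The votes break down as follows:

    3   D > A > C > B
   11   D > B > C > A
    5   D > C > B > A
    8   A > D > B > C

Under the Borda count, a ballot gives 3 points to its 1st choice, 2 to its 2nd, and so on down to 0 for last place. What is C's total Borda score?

24

Borda scores:
  A: 3·2 + 11·0 + 5·0 + 8·3 = 30
  B: 3·0 + 11·2 + 5·1 + 8·1 = 35
  C: 3·1 + 11·1 + 5·2 + 8·0 = 24
  D: 3·3 + 11·3 + 5·3 + 8·2 = 73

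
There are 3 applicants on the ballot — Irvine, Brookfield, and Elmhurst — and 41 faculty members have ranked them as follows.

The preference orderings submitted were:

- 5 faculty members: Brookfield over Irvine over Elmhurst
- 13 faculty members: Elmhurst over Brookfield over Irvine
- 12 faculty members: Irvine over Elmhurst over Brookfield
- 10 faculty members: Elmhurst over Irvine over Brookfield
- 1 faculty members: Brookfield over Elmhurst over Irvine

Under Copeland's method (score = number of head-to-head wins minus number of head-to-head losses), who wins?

Pairwise results:
  Irvine vs Brookfield: Irvine wins 22–19.
  Irvine vs Elmhurst: Elmhurst wins 24–17.
  Brookfield vs Elmhurst: Elmhurst wins 35–6.
Copeland scores (wins − losses):
  Irvine: 1 − 1 = 0
  Brookfield: 0 − 2 = -2
  Elmhurst: 2 − 0 = 2
Elmhurst has the best Copeland score.

Elmhurst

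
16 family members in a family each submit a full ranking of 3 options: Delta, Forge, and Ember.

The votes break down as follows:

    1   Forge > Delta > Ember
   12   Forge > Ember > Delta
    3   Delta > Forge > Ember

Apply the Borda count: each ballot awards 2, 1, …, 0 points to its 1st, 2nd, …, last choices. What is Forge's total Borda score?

29

Borda scores:
  Delta: 1 + 12·0 + 3·2 = 7
  Forge: 2 + 12·2 + 3·1 = 29
  Ember: 0 + 12·1 + 3·0 = 12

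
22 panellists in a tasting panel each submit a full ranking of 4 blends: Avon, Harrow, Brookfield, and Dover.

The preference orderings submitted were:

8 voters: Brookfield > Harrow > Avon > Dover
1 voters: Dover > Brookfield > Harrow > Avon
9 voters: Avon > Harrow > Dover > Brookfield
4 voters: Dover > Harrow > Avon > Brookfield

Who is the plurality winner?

Avon

First-place vote totals:
  Avon: 9
  Harrow: 0
  Brookfield: 8
  Dover: 5
Avon has the most first-place votes.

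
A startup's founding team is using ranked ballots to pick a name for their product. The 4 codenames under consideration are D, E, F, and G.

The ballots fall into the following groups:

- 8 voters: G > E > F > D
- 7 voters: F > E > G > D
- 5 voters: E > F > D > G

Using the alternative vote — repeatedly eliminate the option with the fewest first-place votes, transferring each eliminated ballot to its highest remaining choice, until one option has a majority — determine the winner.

Round 1: G 8, F 7, E 5, D 0. D has the fewest and is eliminated.
Round 2: G 8, F 7, E 5. E has the fewest and is eliminated.
Round 3: F 12, G 8. F has a majority.

F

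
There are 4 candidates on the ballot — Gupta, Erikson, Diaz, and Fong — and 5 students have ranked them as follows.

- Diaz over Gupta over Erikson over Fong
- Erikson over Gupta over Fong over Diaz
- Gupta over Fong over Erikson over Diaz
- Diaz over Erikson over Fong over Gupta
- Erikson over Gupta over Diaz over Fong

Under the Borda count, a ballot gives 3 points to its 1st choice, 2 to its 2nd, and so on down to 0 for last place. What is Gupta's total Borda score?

Borda scores:
  Gupta: 2 + 2 + 3 + 0 + 2 = 9
  Erikson: 1 + 3 + 1 + 2 + 3 = 10
  Diaz: 3 + 0 + 0 + 3 + 1 = 7
  Fong: 0 + 1 + 2 + 1 + 0 = 4

9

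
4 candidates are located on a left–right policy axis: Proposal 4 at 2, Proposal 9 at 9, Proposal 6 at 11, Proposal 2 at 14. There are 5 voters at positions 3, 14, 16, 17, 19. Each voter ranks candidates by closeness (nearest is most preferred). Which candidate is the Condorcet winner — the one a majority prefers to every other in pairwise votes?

With single-peaked preferences on a line, the Condorcet winner is the candidate closest to the median voter.
The median voter (position 16) is closest to Proposal 2 at 14.
Check: Proposal 2 vs Proposal 9 — voters closer to Proposal 2: 4 of 5.

Proposal 2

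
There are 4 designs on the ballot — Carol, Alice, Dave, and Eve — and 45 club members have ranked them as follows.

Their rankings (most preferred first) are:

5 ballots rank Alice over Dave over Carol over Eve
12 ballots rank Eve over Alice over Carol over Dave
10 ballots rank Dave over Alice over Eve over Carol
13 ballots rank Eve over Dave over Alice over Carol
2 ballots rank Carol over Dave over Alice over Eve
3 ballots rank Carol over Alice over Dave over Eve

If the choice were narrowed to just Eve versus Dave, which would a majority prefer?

Eve

Ballots ranking Eve above Dave: 12+13 = 25.
Ballots ranking Dave above Eve: 5+10+2+3 = 20.
Eve wins the head-to-head, 25–20.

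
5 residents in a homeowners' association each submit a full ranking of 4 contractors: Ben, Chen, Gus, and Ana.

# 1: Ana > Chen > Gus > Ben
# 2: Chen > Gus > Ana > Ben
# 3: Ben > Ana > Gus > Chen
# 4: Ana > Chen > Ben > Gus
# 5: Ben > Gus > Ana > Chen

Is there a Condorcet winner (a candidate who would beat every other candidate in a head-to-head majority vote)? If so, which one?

Head-to-head results (5 voters total):
Ben vs Chen: Chen wins 3–2.
Ben vs Gus: Ben wins 3–2.
Ben vs Ana: Ana wins 3–2.
Chen vs Gus: Chen wins 3–2.
Chen vs Ana: Ana wins 4–1.
Gus vs Ana: Ana wins 3–2.
Ana beats each rival — Ben (3–2), Chen (4–1), Gus (3–2) — so Ana is the Condorcet winner.

Ana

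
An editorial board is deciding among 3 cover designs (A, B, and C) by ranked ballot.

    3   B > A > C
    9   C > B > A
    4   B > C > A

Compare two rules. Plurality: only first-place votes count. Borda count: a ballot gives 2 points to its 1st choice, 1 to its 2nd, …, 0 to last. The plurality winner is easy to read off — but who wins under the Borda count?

B

Plurality first-place counts: A 0, B 7, C 9 → C.
Borda totals: A 3, B 23, C 22 → B.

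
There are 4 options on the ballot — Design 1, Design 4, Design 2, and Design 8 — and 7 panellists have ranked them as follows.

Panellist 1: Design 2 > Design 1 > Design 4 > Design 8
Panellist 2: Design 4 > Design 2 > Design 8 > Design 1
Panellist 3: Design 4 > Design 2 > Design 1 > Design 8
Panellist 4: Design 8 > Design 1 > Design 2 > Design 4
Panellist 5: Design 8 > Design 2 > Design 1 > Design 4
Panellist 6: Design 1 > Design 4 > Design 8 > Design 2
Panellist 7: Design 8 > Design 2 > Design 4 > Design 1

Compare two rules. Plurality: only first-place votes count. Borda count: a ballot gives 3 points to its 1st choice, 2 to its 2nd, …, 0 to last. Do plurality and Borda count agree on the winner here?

No

Plurality first-place counts: Design 1 1, Design 4 2, Design 2 1, Design 8 3 → Design 8.
Borda totals: Design 1 9, Design 4 10, Design 2 12, Design 8 11 → Design 2.
The two rules disagree: plurality picks Design 8, Borda picks Design 2.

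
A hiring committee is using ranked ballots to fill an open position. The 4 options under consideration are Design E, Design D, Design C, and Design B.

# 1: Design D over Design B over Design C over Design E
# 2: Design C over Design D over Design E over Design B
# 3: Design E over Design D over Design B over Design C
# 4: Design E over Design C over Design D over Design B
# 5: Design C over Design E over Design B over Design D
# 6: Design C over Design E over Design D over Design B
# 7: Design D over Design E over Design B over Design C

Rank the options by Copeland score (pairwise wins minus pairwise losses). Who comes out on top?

Design C

Pairwise results:
  Design E vs Design D: Design E wins 4–3.
  Design E vs Design C: Design C wins 4–3.
  Design E vs Design B: Design E wins 6–1.
  Design D vs Design C: Design C wins 4–3.
  Design D vs Design B: Design D wins 6–1.
  Design C vs Design B: Design C wins 4–3.
Copeland scores (wins − losses):
  Design E: 2 − 1 = 1
  Design D: 1 − 2 = -1
  Design C: 3 − 0 = 3
  Design B: 0 − 3 = -3
Design C has the best Copeland score.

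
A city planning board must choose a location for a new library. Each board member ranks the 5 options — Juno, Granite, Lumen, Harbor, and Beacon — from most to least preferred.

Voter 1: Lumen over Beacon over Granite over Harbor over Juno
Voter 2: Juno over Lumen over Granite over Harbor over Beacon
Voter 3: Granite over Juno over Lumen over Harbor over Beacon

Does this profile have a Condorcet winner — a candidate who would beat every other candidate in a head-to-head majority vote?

No

Head-to-head results (3 voters total):
Juno vs Granite: Granite wins 2–1.
Juno vs Lumen: Juno wins 2–1.
Juno vs Harbor: Juno wins 2–1.
Juno vs Beacon: Juno wins 2–1.
Granite vs Lumen: Lumen wins 2–1.
Granite vs Harbor: Granite wins 3–0.
Granite vs Beacon: Granite wins 2–1.
Lumen vs Harbor: Lumen wins 3–0.
Lumen vs Beacon: Lumen wins 3–0.
Harbor vs Beacon: Harbor wins 2–1.
No candidate beats all others: Juno beats Lumen beats Granite beats Juno, a majority cycle.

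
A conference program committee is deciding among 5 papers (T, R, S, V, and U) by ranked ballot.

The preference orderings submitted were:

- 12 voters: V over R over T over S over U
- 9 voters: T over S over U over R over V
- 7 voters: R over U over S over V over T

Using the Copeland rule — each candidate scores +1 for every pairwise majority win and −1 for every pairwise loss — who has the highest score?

Pairwise results:
  T vs R: R wins 19–9.
  T vs S: T wins 21–7.
  T vs V: V wins 19–9.
  T vs U: T wins 21–7.
  R vs S: R wins 19–9.
  R vs V: R wins 16–12.
  R vs U: R wins 19–9.
  S vs V: S wins 16–12.
  S vs U: S wins 21–7.
  V vs U: U wins 16–12.
Copeland scores (wins − losses):
  T: 2 − 2 = 0
  R: 4 − 0 = 4
  S: 2 − 2 = 0
  V: 1 − 3 = -2
  U: 1 − 3 = -2
R has the best Copeland score.

R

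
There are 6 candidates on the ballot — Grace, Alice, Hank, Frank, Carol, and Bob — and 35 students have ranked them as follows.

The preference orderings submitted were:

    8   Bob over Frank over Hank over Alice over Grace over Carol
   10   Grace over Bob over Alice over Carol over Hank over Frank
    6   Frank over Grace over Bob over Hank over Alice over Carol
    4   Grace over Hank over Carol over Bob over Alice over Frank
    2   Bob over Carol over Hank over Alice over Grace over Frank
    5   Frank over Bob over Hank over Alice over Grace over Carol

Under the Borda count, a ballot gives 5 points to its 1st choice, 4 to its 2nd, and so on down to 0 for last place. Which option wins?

Borda scores:
  Grace: 8·1 + 10·5 + 6·4 + 4·5 + 2·1 + 5·1 = 109
  Alice: 8·2 + 10·3 + 6·1 + 4·1 + 2·2 + 5·2 = 70
  Hank: 8·3 + 10·1 + 6·2 + 4·4 + 2·3 + 5·3 = 83
  Frank: 8·4 + 10·0 + 6·5 + 4·0 + 2·0 + 5·5 = 87
  Carol: 8·0 + 10·2 + 6·0 + 4·3 + 2·4 + 5·0 = 40
  Bob: 8·5 + 10·4 + 6·3 + 4·2 + 2·5 + 5·4 = 136
Bob has the highest total.

Bob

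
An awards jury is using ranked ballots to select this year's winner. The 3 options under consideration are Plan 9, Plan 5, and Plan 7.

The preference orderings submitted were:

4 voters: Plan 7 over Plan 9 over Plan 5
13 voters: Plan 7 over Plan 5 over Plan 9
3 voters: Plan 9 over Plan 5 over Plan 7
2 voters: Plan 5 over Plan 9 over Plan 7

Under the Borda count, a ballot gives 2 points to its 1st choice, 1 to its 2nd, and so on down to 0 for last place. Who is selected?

Borda scores:
  Plan 9: 4·1 + 13·0 + 3·2 + 2·1 = 12
  Plan 5: 4·0 + 13·1 + 3·1 + 2·2 = 20
  Plan 7: 4·2 + 13·2 + 3·0 + 2·0 = 34
Plan 7 has the highest total.

Plan 7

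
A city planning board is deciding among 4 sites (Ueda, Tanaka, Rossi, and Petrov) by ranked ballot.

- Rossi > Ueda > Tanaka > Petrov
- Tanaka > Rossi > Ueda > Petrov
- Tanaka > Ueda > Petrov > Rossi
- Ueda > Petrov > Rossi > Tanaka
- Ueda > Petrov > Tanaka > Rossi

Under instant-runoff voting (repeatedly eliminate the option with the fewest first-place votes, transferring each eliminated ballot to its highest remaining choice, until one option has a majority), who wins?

Ueda

Round 1: Ueda 2, Tanaka 2, Rossi 1, Petrov 0. Petrov has the fewest and is eliminated.
Round 2: Ueda 2, Tanaka 2, Rossi 1. Rossi has the fewest and is eliminated.
Round 3: Ueda 3, Tanaka 2. Ueda has a majority.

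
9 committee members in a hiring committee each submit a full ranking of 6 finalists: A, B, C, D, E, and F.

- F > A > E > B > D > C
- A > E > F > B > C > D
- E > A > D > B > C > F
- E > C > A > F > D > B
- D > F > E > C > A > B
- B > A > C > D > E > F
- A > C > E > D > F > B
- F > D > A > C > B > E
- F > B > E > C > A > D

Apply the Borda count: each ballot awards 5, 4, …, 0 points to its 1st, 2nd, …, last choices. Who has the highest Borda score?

Borda scores:
  A: 4 + 5 + 4 + 3 + 1 + 4 + 5 + 3 + 1 = 30
  B: 2 + 2 + 2 + 0 + 0 + 5 + 0 + 1 + 4 = 16
  C: 0 + 1 + 1 + 4 + 2 + 3 + 4 + 2 + 2 = 19
  D: 1 + 0 + 3 + 1 + 5 + 2 + 2 + 4 + 0 = 18
  E: 3 + 4 + 5 + 5 + 3 + 1 + 3 + 0 + 3 = 27
  F: 5 + 3 + 0 + 2 + 4 + 0 + 1 + 5 + 5 = 25
A has the highest total.

A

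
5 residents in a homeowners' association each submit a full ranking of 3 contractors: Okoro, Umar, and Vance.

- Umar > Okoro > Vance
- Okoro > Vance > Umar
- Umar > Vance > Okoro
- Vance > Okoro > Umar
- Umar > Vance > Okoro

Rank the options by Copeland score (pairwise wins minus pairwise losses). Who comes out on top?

Umar

Pairwise results:
  Okoro vs Umar: Umar wins 3–2.
  Okoro vs Vance: Vance wins 3–2.
  Umar vs Vance: Umar wins 3–2.
Copeland scores (wins − losses):
  Okoro: 0 − 2 = -2
  Umar: 2 − 0 = 2
  Vance: 1 − 1 = 0
Umar has the best Copeland score.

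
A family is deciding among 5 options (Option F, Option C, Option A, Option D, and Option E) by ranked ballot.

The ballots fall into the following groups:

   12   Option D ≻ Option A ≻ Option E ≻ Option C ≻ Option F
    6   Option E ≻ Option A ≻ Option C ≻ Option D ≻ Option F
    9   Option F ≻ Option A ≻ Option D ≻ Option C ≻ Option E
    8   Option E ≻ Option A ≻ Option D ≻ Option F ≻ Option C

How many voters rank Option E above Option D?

14

Ballots ranking Option E above Option D: 6+8 = 14.
Ballots ranking Option D above Option E: 12+9 = 21.
So 14 of 35 voters prefer Option E to Option D.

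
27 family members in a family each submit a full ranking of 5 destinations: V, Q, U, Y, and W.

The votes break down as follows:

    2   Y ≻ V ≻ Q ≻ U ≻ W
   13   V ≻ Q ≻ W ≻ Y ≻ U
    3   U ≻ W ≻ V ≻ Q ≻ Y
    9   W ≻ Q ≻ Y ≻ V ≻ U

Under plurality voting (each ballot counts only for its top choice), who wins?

V

First-place vote totals:
  V: 13
  Q: 0
  U: 3
  Y: 2
  W: 9
V has the most first-place votes.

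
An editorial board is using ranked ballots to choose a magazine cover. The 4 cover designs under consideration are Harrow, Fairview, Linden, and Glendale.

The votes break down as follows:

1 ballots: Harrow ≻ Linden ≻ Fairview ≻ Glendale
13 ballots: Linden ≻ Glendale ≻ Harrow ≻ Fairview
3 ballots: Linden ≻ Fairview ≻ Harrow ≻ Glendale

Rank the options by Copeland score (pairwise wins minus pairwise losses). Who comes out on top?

Linden

Pairwise results:
  Harrow vs Fairview: Harrow wins 14–3.
  Harrow vs Linden: Linden wins 16–1.
  Harrow vs Glendale: Glendale wins 13–4.
  Fairview vs Linden: Linden wins 17–0.
  Fairview vs Glendale: Glendale wins 13–4.
  Linden vs Glendale: Linden wins 17–0.
Copeland scores (wins − losses):
  Harrow: 1 − 2 = -1
  Fairview: 0 − 3 = -3
  Linden: 3 − 0 = 3
  Glendale: 2 − 1 = 1
Linden has the best Copeland score.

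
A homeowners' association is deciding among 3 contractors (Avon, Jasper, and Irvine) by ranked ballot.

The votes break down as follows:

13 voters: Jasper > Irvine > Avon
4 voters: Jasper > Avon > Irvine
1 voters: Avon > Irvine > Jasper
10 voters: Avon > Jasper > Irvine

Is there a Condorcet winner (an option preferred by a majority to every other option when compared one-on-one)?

Yes

Head-to-head results (28 voters total):
Avon vs Jasper: Jasper wins 17–11.
Avon vs Irvine: Avon wins 15–13.
Jasper vs Irvine: Jasper wins 27–1.
Jasper beats each rival — Avon (17–11), Irvine (27–1) — so Jasper is the Condorcet winner.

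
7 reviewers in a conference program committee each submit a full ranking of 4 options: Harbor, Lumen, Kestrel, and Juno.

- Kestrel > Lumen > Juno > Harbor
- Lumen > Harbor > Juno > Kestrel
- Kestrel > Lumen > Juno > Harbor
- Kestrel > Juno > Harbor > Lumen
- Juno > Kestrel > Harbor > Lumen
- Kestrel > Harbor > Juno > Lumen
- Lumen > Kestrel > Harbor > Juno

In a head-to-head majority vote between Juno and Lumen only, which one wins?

Lumen

Ballots ranking Juno above Lumen: 3.
Ballots ranking Lumen above Juno: 4.
Lumen wins the head-to-head, 4–3.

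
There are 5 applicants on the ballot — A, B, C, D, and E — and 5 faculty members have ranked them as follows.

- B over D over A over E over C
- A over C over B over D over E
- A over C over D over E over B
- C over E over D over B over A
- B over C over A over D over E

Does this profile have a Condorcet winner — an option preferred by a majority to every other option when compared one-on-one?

No

Head-to-head results (5 voters total):
A vs B: B wins 3–2.
A vs C: A wins 3–2.
A vs D: A wins 3–2.
A vs E: A wins 4–1.
B vs C: C wins 3–2.
B vs D: B wins 3–2.
B vs E: B wins 3–2.
C vs D: C wins 4–1.
C vs E: C wins 4–1.
D vs E: D wins 4–1.
No candidate beats all others: A beats C beats B beats A, a majority cycle.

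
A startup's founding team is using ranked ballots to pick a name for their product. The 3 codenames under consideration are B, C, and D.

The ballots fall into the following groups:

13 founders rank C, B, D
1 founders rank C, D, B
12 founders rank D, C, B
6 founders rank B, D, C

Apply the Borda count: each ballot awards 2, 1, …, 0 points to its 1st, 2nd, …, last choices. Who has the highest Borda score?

Borda scores:
  B: 13·1 + 0 + 12·0 + 6·2 = 25
  C: 13·2 + 2 + 12·1 + 6·0 = 40
  D: 13·0 + 1 + 12·2 + 6·1 = 31
C has the highest total.

C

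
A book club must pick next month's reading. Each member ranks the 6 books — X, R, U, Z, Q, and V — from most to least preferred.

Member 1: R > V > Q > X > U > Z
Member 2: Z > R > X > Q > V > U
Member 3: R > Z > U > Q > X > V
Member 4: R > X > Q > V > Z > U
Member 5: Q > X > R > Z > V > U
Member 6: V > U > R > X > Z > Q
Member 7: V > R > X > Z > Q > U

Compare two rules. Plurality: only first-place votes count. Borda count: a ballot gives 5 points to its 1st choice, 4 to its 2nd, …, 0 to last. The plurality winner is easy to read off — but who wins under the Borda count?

R

Plurality first-place counts: X 0, R 3, U 0, Z 1, Q 1, V 2 → R.
Borda totals: X 19, R 29, U 8, Z 15, Q 16, V 18 → R.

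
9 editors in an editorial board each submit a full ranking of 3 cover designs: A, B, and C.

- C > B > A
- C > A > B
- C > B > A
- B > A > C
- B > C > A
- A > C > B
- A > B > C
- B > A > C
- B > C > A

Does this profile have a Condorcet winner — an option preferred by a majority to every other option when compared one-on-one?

Yes

Head-to-head results (9 voters total):
A vs B: B wins 6–3.
A vs C: C wins 5–4.
B vs C: B wins 5–4.
B beats each rival — A (6–3), C (5–4) — so B is the Condorcet winner.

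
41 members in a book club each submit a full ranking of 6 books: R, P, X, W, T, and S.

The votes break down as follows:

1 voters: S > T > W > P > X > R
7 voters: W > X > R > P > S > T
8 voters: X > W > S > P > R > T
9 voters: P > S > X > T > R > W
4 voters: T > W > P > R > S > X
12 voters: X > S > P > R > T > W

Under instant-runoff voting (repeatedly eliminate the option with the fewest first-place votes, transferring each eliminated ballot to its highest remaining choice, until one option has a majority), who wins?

X

Round 1: X 20, P 9, W 7, T 4, S 1, R 0. R has the fewest and is eliminated.
Round 2: X 20, P 9, W 7, T 4, S 1. S has the fewest and is eliminated.
Round 3: X 20, P 9, W 7, T 5. T has the fewest and is eliminated.
Round 4: X 20, W 12, P 9. P has the fewest and is eliminated.
Round 5: X 29, W 12. X has a majority.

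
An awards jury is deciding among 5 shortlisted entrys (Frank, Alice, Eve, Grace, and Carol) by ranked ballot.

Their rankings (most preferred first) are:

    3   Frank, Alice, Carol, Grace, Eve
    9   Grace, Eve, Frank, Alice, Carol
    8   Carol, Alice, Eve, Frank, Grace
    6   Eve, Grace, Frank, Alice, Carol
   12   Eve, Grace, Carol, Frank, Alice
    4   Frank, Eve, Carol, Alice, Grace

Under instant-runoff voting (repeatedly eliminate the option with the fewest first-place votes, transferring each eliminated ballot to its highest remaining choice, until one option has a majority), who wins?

Round 1: Eve 18, Grace 9, Carol 8, Frank 7, Alice 0. Alice has the fewest and is eliminated.
Round 2: Eve 18, Grace 9, Carol 8, Frank 7. Frank has the fewest and is eliminated.
Round 3: Eve 22, Carol 11, Grace 9. Eve has a majority.

Eve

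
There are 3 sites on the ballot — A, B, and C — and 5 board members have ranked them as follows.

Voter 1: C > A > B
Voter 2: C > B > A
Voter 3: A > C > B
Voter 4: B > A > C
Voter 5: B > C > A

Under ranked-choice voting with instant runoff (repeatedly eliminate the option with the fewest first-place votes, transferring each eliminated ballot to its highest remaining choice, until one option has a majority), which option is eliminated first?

Round 1: B 2, C 2, A 1. A has the fewest and is eliminated.
Round 2: C 3, B 2. C has a majority.

A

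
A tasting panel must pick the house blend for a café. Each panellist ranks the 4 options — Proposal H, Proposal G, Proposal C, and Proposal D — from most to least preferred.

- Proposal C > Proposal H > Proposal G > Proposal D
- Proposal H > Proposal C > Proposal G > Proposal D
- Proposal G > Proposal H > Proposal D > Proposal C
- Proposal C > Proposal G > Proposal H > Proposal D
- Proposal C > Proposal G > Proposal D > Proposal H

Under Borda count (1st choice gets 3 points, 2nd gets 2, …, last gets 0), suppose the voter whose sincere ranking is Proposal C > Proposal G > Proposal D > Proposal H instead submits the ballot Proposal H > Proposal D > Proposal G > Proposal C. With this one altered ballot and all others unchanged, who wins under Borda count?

Proposal H

Borda totals with the altered ballot: Proposal H 11, Proposal G 8, Proposal C 8, Proposal D 3.
The switch changes the winner from Proposal C to Proposal H.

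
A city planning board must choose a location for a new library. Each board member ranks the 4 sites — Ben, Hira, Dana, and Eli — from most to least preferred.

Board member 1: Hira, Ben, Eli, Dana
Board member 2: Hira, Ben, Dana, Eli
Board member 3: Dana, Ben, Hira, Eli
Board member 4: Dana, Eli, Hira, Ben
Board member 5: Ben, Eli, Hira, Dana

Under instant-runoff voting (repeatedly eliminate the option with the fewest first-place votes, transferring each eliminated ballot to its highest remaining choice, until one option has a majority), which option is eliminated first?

Eli

Round 1: Hira 2, Dana 2, Ben 1, Eli 0. Eli has the fewest and is eliminated.
Round 2: Hira 2, Dana 2, Ben 1. Ben has the fewest and is eliminated.
Round 3: Hira 3, Dana 2. Hira has a majority.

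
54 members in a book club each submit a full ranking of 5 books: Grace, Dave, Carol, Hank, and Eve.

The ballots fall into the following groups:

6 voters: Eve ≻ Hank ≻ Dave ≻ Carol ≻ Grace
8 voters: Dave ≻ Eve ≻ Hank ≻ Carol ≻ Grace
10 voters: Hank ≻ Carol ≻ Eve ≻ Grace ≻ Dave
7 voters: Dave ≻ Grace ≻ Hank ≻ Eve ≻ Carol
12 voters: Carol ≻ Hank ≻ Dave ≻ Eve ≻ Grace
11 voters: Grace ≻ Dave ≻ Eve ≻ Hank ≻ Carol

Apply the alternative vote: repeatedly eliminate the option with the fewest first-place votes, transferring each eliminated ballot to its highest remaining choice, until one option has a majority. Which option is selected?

Hank

Round 1: Dave 15, Carol 12, Grace 11, Hank 10, Eve 6. Eve has the fewest and is eliminated.
Round 2: Hank 16, Dave 15, Carol 12, Grace 11. Grace has the fewest and is eliminated.
Round 3: Dave 26, Hank 16, Carol 12. Carol has the fewest and is eliminated.
Round 4: Hank 28, Dave 26. Hank has a majority.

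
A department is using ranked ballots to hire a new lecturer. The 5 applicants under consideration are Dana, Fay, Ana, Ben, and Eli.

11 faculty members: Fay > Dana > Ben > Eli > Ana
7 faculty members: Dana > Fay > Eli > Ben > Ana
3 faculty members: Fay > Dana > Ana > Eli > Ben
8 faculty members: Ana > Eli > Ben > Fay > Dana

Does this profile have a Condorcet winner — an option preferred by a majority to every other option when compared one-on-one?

Head-to-head results (29 voters total):
Dana vs Fay: Fay wins 22–7.
Dana vs Ana: Dana wins 21–8.
Dana vs Ben: Dana wins 21–8.
Dana vs Eli: Dana wins 21–8.
Fay vs Ana: Fay wins 21–8.
Fay vs Ben: Fay wins 21–8.
Fay vs Eli: Fay wins 21–8.
Ana vs Ben: Ben wins 18–11.
Ana vs Eli: Eli wins 18–11.
Ben vs Eli: Eli wins 18–11.
Fay beats each rival — Dana (22–7), Ana (21–8), Ben (21–8), Eli (21–8) — so Fay is the Condorcet winner.

Yes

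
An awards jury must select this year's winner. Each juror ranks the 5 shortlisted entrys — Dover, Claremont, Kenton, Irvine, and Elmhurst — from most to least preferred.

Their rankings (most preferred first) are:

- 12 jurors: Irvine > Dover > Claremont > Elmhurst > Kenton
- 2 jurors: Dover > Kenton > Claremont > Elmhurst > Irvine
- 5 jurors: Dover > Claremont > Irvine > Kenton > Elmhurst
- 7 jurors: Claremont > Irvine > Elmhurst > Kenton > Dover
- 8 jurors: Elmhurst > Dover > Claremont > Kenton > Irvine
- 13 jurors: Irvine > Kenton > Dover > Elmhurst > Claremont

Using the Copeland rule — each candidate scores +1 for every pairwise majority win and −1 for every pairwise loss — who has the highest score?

Pairwise results:
  Dover vs Claremont: Dover wins 40–7.
  Dover vs Kenton: Dover wins 27–20.
  Dover vs Irvine: Irvine wins 32–15.
  Dover vs Elmhurst: Dover wins 32–15.
  Claremont vs Kenton: Claremont wins 32–15.
  Claremont vs Irvine: Irvine wins 25–22.
  Claremont vs Elmhurst: Claremont wins 26–21.
  Kenton vs Irvine: Irvine wins 37–10.
  Kenton vs Elmhurst: Elmhurst wins 27–20.
  Irvine vs Elmhurst: Irvine wins 37–10.
Copeland scores (wins − losses):
  Dover: 3 − 1 = 2
  Claremont: 2 − 2 = 0
  Kenton: 0 − 4 = -4
  Irvine: 4 − 0 = 4
  Elmhurst: 1 − 3 = -2
Irvine has the best Copeland score.

Irvine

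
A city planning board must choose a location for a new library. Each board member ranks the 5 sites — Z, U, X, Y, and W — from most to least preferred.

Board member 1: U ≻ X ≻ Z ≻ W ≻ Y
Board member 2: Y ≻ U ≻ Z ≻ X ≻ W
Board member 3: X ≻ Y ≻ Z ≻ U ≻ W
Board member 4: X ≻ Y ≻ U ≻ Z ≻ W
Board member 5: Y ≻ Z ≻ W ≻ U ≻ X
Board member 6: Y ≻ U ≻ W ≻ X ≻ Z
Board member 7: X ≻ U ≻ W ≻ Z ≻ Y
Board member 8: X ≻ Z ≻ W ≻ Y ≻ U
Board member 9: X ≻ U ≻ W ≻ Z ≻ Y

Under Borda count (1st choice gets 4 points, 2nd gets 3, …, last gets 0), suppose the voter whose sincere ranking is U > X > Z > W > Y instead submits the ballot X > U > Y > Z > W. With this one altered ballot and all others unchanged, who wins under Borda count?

Borda totals with the altered ballot: Z 14, U 19, X 26, Y 21, W 10.
The winner is unchanged: still X.

X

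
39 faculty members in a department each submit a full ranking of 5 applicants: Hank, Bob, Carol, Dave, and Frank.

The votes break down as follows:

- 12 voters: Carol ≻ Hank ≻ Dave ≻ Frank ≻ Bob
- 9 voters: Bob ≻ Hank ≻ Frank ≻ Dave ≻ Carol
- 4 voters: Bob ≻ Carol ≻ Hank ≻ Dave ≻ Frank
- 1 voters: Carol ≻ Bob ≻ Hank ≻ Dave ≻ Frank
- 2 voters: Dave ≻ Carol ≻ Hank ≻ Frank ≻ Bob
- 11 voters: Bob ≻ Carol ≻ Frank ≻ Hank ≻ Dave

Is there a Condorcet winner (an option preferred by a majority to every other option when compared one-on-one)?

Head-to-head results (39 voters total):
Hank vs Bob: Bob wins 25–14.
Hank vs Carol: Carol wins 30–9.
Hank vs Dave: Hank wins 37–2.
Hank vs Frank: Hank wins 28–11.
Bob vs Carol: Bob wins 24–15.
Bob vs Dave: Bob wins 25–14.
Bob vs Frank: Bob wins 25–14.
Carol vs Dave: Carol wins 28–11.
Carol vs Frank: Carol wins 30–9.
Dave vs Frank: Frank wins 20–19.
Bob beats each rival — Hank (25–14), Carol (24–15), Dave (25–14), Frank (25–14) — so Bob is the Condorcet winner.

Yes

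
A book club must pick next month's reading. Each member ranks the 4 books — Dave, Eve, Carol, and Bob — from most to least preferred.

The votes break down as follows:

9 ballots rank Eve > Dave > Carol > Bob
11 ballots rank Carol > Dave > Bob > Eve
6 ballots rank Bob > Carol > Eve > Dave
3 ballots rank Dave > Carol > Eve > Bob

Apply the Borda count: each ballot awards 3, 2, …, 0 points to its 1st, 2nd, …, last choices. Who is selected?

Carol

Borda scores:
  Dave: 9·2 + 11·2 + 6·0 + 3·3 = 49
  Eve: 9·3 + 11·0 + 6·1 + 3·1 = 36
  Carol: 9·1 + 11·3 + 6·2 + 3·2 = 60
  Bob: 9·0 + 11·1 + 6·3 + 3·0 = 29
Carol has the highest total.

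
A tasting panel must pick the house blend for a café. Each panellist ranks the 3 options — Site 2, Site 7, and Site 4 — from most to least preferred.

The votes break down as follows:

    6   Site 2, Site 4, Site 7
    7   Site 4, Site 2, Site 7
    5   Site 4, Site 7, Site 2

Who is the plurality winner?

Site 4

First-place vote totals:
  Site 2: 6
  Site 7: 0
  Site 4: 12
Site 4 has the most first-place votes.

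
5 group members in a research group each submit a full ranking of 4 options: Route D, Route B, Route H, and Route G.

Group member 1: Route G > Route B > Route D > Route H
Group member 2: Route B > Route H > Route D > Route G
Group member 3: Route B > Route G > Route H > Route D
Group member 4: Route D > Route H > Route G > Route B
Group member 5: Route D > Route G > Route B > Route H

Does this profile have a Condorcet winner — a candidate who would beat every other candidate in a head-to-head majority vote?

No

Head-to-head results (5 voters total):
Route D vs Route B: Route B wins 3–2.
Route D vs Route H: Route D wins 3–2.
Route D vs Route G: Route D wins 3–2.
Route B vs Route H: Route B wins 4–1.
Route B vs Route G: Route G wins 3–2.
Route H vs Route G: Route G wins 3–2.
No candidate beats all others: Route D beats Route G beats Route B beats Route D, a majority cycle.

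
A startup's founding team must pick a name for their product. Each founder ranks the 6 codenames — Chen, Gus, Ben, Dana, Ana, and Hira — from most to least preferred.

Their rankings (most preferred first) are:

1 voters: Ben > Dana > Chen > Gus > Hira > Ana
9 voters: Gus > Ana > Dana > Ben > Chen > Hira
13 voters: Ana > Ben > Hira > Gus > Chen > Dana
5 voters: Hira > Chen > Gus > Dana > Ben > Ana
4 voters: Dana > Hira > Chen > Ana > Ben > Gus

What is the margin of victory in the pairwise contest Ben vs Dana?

Ballots ranking Ben above Dana: 1+13 = 14.
Ballots ranking Dana above Ben: 9+5+4 = 18.
Dana wins 18–14, a margin of 4.

4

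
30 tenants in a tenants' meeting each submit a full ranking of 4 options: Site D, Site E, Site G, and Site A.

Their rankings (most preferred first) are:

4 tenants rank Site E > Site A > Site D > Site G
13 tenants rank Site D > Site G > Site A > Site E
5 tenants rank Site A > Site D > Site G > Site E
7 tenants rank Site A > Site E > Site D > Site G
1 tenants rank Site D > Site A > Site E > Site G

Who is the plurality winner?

Site D

First-place vote totals:
  Site D: 14
  Site E: 4
  Site G: 0
  Site A: 12
Site D has the most first-place votes.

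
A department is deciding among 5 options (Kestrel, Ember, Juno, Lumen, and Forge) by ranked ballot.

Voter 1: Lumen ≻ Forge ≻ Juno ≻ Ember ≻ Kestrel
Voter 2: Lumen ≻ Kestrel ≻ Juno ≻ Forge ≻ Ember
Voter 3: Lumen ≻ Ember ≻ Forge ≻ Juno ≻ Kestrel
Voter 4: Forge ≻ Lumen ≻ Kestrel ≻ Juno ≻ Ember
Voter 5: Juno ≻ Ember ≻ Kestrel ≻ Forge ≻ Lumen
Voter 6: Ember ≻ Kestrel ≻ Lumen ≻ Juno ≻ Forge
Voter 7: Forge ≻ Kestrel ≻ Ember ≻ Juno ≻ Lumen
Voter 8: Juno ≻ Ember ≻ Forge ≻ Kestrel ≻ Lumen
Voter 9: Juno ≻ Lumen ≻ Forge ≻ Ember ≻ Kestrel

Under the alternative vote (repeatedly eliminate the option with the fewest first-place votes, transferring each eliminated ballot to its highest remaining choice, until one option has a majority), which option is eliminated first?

Kestrel

Round 1: Juno 3, Lumen 3, Forge 2, Ember 1, Kestrel 0. Kestrel has the fewest and is eliminated.
Round 2: Juno 3, Lumen 3, Forge 2, Ember 1. Ember has the fewest and is eliminated.
Round 3: Lumen 4, Juno 3, Forge 2. Forge has the fewest and is eliminated.
Round 4: Lumen 5, Juno 4. Lumen has a majority.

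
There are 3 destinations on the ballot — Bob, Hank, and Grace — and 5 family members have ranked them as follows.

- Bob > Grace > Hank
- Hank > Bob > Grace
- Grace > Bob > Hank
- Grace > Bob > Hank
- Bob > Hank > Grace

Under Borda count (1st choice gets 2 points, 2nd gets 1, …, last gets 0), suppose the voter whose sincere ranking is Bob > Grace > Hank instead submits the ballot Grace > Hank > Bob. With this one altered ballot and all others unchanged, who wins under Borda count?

Borda totals with the altered ballot: Bob 5, Hank 4, Grace 6.
The switch changes the winner from Bob to Grace.

Grace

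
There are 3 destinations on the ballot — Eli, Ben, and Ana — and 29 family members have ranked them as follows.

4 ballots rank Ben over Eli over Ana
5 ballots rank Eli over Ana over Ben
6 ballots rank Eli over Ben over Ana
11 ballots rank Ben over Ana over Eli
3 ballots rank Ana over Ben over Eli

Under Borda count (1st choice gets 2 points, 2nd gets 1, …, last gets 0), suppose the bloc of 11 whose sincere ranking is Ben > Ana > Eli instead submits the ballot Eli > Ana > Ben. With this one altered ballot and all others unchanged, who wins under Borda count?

Eli

Borda totals with the altered ballot: Eli 48, Ben 17, Ana 22.
The switch changes the winner from Ben to Eli.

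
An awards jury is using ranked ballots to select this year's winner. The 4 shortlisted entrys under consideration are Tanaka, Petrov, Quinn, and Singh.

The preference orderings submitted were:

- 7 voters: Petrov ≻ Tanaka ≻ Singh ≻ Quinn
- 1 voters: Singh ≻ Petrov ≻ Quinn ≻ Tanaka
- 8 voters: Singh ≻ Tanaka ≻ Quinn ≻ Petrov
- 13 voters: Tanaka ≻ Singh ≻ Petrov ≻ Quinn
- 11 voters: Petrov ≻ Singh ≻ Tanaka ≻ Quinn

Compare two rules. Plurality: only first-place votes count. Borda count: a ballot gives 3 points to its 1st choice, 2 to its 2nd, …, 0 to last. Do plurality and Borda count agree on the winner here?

No

Plurality first-place counts: Tanaka 13, Petrov 18, Quinn 0, Singh 9 → Petrov.
Borda totals: Tanaka 80, Petrov 69, Quinn 9, Singh 82 → Singh.
The two rules disagree: plurality picks Petrov, Borda picks Singh.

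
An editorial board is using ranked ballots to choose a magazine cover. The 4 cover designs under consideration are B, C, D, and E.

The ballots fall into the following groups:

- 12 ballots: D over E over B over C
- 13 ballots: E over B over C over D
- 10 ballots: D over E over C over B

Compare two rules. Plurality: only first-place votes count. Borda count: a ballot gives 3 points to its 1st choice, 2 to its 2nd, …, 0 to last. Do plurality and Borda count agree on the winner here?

No

Plurality first-place counts: B 0, C 0, D 22, E 13 → D.
Borda totals: B 38, C 23, D 66, E 83 → E.
The two rules disagree: plurality picks D, Borda picks E.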